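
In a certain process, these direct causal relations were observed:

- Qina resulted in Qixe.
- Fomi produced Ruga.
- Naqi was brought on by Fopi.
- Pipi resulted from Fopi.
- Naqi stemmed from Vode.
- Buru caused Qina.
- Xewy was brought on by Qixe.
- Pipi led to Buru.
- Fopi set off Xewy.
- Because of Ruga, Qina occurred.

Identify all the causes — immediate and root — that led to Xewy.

Immediate causes of Xewy: Fopi, Qixe.
Further upstream: Fomi, Pipi, Buru, Ruga, Qina.

Buru, Fomi, Fopi, Pipi, Qina, Qixe, Ruga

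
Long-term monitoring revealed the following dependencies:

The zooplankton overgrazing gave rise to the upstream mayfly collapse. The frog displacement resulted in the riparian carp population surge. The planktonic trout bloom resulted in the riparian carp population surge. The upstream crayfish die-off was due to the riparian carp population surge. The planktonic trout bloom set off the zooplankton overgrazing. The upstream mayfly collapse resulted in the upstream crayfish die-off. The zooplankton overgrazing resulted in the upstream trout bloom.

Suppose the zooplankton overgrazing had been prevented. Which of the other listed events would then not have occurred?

the upstream mayfly collapse, the upstream trout bloom

Downstream of the zooplankton overgrazing: the upstream mayfly collapse, the upstream trout bloom, the upstream crayfish die-off.
Of those, still caused via another path: the upstream crayfish die-off.
The remainder have no surviving cause.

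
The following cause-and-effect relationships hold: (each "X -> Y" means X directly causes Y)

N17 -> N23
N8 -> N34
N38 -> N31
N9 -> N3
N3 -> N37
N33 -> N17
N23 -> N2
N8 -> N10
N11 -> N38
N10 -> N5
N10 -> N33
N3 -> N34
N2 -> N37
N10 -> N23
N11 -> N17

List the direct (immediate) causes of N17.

N11, N33

Upstream contributors include N8, N10, but only N11, N33 feed directly into N17.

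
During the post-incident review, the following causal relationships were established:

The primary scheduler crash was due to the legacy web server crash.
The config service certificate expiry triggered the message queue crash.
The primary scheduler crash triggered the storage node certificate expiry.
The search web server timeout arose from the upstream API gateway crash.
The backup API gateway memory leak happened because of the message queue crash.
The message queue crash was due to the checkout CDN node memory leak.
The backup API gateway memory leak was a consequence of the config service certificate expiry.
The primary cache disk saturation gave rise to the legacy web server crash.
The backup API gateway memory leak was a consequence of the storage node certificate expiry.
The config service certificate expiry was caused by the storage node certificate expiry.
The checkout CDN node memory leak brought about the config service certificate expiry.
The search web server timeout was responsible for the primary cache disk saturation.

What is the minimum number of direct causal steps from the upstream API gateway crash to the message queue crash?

Shortest chain: the upstream API gateway crash → the search web server timeout → the primary cache disk saturation → the legacy web server crash → the primary scheduler crash → the storage node certificate expiry → the config service certificate expiry → the message queue crash.

7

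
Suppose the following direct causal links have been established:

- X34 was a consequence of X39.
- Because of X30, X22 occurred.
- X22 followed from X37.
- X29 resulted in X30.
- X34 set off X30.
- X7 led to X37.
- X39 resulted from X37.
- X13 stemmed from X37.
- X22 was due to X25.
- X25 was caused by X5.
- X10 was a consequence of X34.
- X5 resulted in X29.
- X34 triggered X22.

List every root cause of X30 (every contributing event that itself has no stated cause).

X5, X7

Tracing upstream from X30: X30 ← X34 ← X39 ← X37 ← X7.
A separate upstream branch: X30 ← X29 ← X5.
Each of those chain origins has no stated cause.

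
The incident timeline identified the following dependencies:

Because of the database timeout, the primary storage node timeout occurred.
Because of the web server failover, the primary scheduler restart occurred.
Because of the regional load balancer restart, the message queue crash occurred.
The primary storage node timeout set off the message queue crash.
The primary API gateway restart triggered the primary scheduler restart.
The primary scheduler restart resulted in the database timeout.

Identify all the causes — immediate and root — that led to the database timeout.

Immediate cause of the database timeout: the primary scheduler restart.
Further upstream: the primary API gateway restart, the web server failover.

the primary API gateway restart, the primary scheduler restart, the web server failover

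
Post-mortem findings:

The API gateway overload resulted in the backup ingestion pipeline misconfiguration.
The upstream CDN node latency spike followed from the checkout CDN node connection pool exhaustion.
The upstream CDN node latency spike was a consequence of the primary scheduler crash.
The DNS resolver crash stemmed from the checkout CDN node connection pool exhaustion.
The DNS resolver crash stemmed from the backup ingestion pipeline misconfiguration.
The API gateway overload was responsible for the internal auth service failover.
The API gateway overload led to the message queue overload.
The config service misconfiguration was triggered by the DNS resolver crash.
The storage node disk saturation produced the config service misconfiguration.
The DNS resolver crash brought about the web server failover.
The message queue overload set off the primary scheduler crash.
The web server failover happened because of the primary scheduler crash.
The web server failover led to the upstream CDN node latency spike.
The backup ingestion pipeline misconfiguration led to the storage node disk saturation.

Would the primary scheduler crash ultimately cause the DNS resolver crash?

The primary scheduler crash leads to the web server failover, the upstream CDN node latency spike; the DNS resolver crash is not among them.

No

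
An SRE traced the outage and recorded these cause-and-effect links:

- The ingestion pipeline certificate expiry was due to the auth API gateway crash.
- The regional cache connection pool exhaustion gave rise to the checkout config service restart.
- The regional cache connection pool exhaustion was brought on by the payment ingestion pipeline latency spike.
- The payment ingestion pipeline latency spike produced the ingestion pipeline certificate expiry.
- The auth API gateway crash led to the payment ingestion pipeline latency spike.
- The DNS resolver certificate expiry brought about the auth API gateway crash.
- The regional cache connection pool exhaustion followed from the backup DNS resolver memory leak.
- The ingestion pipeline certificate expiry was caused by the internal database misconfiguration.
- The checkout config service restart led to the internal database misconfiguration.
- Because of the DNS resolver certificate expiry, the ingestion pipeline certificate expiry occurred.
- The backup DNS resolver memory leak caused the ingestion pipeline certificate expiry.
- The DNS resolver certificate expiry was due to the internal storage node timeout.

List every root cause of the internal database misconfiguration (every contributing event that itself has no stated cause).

the backup DNS resolver memory leak, the internal storage node timeout

Tracing upstream from the internal database misconfiguration: the internal database misconfiguration ← the checkout config service restart ← the regional cache connection pool exhaustion ← the payment ingestion pipeline latency spike ← the auth API gateway crash ← the DNS resolver certificate expiry ← the internal storage node timeout.
A separate upstream branch: the internal database misconfiguration ← the checkout config service restart ← the regional cache connection pool exhaustion ← the backup DNS resolver memory leak.
Each of those chain origins has no stated cause.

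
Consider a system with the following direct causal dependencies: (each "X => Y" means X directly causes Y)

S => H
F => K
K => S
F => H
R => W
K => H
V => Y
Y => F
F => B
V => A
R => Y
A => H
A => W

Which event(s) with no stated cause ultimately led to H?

R, V

Tracing upstream from H: H ← F ← Y ← R.
A separate upstream branch: H ← A ← V.
Each of those chain origins has no stated cause.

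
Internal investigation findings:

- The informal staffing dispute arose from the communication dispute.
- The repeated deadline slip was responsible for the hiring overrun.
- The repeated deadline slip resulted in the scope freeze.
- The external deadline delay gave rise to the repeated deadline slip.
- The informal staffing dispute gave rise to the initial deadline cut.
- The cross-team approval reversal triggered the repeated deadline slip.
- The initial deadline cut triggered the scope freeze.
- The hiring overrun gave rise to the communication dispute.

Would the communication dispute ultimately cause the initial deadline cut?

Yes

There is a causal chain: the communication dispute → the informal staffing dispute → the initial deadline cut.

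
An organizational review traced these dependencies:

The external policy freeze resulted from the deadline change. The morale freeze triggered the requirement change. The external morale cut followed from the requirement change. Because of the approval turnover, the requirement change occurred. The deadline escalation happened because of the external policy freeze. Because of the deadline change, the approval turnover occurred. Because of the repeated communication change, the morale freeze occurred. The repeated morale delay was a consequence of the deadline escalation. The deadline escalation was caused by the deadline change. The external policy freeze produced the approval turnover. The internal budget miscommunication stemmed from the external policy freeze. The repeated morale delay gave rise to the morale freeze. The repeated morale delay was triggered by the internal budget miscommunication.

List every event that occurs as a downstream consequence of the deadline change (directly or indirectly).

the approval turnover, the deadline escalation, the external morale cut, the external policy freeze, the internal budget miscommunication, the morale freeze, the repeated morale delay, the requirement change

Direct effects: the external policy freeze, the approval turnover, the deadline escalation.
2 steps out: the internal budget miscommunication, the repeated morale delay, the requirement change.
3 steps out: the morale freeze, the external morale cut.
Not reachable from it: the repeated communication change.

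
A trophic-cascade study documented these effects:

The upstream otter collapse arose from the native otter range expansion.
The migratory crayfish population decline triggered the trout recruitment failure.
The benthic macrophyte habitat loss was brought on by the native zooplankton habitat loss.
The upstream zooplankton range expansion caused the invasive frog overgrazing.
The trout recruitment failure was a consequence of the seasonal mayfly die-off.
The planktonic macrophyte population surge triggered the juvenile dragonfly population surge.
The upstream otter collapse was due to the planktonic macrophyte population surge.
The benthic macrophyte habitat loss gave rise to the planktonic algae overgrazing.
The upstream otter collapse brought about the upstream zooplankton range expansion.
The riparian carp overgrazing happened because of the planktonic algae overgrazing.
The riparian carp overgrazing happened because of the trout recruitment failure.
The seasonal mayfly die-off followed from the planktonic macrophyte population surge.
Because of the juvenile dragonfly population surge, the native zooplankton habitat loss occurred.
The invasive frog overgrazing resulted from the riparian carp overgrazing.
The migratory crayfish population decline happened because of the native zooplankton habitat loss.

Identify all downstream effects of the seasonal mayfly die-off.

the invasive frog overgrazing, the riparian carp overgrazing, the trout recruitment failure

Direct effects: the trout recruitment failure.
2 steps out: the riparian carp overgrazing.
3 steps out: the invasive frog overgrazing.
Not reachable from it: the planktonic macrophyte population surge, the native otter range expansion, the juvenile dragonfly population surge, the native zooplankton habitat loss, the benthic macrophyte habitat loss, the planktonic algae overgrazing, the migratory crayfish population decline, the upstream otter collapse, the upstream zooplankton range expansion.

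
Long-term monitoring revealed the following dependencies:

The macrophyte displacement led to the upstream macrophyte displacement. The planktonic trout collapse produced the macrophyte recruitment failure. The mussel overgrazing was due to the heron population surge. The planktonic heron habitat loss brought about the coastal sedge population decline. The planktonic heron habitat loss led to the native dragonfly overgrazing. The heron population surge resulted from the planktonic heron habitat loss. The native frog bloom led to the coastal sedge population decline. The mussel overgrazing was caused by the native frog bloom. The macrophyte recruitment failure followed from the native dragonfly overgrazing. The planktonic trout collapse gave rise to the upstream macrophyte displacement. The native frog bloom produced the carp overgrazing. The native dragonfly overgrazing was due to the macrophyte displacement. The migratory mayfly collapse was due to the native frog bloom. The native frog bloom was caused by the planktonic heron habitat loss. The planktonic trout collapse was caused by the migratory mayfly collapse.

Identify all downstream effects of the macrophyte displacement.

the macrophyte recruitment failure, the native dragonfly overgrazing, the upstream macrophyte displacement

Direct effects: the upstream macrophyte displacement, the native dragonfly overgrazing.
2 steps out: the macrophyte recruitment failure.
Not reachable from it: the planktonic heron habitat loss, the heron population surge, the native frog bloom, the migratory mayfly collapse, the coastal sedge population decline, the planktonic trout collapse, the carp overgrazing, the mussel overgrazing.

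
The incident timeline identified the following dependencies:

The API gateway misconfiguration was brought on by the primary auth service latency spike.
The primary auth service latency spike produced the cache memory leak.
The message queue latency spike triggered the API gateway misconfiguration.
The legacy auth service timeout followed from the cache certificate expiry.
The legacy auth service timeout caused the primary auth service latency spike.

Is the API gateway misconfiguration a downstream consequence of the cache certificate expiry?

Yes

There is a causal chain: the cache certificate expiry → the legacy auth service timeout → the primary auth service latency spike → the API gateway misconfiguration.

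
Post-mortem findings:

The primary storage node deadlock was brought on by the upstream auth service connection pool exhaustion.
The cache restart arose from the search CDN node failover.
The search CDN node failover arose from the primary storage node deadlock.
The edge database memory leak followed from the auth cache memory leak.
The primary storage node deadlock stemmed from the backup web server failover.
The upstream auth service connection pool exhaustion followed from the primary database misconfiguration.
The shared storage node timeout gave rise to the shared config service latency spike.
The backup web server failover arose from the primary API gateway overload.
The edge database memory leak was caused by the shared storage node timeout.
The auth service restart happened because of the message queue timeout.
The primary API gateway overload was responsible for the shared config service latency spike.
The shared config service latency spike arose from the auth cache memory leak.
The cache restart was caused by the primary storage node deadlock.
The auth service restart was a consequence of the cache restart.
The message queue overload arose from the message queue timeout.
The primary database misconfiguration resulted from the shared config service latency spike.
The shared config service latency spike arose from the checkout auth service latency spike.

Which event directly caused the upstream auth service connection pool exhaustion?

Upstream contributors include the checkout auth service latency spike, the shared storage node timeout, the auth cache memory leak, the primary API gateway overload, the shared config service latency spike, but only the primary database misconfiguration feeds directly into the upstream auth service connection pool exhaustion.

the primary database misconfiguration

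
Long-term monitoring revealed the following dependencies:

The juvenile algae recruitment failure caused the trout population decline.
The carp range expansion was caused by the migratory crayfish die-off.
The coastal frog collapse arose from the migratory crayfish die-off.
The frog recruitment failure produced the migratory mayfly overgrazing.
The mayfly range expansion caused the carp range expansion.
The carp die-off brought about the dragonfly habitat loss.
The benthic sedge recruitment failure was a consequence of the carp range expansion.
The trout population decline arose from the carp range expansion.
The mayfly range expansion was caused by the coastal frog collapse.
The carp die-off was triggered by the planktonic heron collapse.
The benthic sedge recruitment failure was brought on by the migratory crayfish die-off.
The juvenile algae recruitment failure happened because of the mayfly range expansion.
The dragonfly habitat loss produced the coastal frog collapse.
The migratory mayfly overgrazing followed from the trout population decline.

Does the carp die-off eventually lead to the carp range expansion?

Yes

There is a causal chain: the carp die-off → the dragonfly habitat loss → the coastal frog collapse → the mayfly range expansion → the carp range expansion.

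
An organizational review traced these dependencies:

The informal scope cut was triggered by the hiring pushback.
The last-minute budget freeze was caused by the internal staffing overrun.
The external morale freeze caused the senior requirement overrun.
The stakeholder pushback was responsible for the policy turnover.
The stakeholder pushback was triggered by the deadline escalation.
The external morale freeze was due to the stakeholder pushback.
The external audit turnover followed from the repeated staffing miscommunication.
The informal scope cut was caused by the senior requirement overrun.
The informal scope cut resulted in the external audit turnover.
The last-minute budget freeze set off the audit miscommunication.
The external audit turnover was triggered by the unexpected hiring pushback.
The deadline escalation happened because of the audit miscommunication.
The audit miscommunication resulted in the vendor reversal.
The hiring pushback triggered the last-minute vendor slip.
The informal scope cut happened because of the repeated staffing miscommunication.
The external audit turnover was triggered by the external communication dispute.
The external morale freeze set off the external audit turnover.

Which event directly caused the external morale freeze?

Upstream contributors include the internal staffing overrun, the last-minute budget freeze, the audit miscommunication, the deadline escalation, but only the stakeholder pushback feeds directly into the external morale freeze.

the stakeholder pushback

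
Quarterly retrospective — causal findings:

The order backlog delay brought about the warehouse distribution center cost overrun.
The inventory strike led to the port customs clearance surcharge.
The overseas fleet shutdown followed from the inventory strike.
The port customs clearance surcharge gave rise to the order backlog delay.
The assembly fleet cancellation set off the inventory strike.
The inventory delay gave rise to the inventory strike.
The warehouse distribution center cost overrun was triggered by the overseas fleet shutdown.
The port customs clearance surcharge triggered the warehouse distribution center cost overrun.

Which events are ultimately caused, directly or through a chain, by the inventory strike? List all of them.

the order backlog delay, the overseas fleet shutdown, the port customs clearance surcharge, the warehouse distribution center cost overrun

Direct effects: the port customs clearance surcharge, the overseas fleet shutdown.
2 steps out: the order backlog delay, the warehouse distribution center cost overrun.
Not reachable from it: the assembly fleet cancellation, the inventory delay.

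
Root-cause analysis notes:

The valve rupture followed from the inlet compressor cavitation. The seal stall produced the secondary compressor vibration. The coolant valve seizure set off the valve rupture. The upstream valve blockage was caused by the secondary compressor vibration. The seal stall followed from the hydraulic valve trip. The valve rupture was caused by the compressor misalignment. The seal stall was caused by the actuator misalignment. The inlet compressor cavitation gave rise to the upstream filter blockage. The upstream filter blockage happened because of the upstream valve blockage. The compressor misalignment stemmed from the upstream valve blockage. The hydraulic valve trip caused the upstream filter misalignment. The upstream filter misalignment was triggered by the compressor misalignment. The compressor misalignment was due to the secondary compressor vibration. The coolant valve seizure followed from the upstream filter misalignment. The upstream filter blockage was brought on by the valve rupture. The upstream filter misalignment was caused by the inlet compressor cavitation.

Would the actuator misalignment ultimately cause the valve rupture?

There is a causal chain: the actuator misalignment → the seal stall → the secondary compressor vibration → the compressor misalignment → the valve rupture.

Yes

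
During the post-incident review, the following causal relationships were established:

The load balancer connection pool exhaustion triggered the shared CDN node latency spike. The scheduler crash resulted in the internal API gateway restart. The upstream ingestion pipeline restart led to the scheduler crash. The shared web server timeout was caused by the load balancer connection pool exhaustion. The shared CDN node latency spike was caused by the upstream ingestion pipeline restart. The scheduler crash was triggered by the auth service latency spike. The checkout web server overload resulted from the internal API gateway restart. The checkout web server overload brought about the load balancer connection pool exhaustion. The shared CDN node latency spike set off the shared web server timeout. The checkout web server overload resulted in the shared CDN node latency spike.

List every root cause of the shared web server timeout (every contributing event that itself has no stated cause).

the auth service latency spike, the upstream ingestion pipeline restart

Tracing upstream from the shared web server timeout: the shared web server timeout ← the shared CDN node latency spike ← the upstream ingestion pipeline restart.
A separate upstream branch: the shared web server timeout ← the load balancer connection pool exhaustion ← the checkout web server overload ← the internal API gateway restart ← the scheduler crash ← the auth service latency spike.
Each of those chain origins has no stated cause.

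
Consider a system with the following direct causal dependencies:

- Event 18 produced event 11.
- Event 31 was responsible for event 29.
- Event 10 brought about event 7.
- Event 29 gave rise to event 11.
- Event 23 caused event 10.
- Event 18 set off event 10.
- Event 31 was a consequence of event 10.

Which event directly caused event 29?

Upstream contributors include event 18, event 10, event 23, but only event 31 feeds directly into event 29.

event 31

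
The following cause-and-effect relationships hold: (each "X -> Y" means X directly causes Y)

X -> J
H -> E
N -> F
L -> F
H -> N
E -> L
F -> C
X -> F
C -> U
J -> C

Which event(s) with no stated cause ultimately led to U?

H, X

Tracing upstream from U: U ← C ← F ← X.
A separate upstream branch: U ← C ← F ← N ← H.
Each of those chain origins has no stated cause.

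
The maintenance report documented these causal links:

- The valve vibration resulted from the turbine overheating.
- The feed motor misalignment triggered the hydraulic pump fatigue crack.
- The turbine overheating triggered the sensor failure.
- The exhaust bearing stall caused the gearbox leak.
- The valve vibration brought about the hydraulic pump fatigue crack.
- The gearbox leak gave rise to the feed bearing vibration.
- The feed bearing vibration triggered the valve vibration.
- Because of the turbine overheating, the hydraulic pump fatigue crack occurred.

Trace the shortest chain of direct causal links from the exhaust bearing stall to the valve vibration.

the exhaust bearing stall → the gearbox leak
the gearbox leak → the feed bearing vibration
the feed bearing vibration → the valve vibration
Length: 3 steps.

the exhaust bearing stall → the gearbox leak → the feed bearing vibration → the valve vibration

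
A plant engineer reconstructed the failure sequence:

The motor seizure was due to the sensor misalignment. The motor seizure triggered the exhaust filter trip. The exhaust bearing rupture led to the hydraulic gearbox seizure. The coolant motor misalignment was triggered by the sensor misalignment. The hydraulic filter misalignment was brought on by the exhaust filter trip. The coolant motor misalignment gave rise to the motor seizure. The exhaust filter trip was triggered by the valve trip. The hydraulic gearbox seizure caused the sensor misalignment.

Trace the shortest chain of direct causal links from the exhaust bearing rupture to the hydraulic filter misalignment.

the exhaust bearing rupture → the hydraulic gearbox seizure
the hydraulic gearbox seizure → the sensor misalignment
the sensor misalignment → the motor seizure
the motor seizure → the exhaust filter trip
the exhaust filter trip → the hydraulic filter misalignment
Length: 5 steps.

the exhaust bearing rupture → the hydraulic gearbox seizure → the sensor misalignment → the motor seizure → the exhaust filter trip → the hydraulic filter misalignment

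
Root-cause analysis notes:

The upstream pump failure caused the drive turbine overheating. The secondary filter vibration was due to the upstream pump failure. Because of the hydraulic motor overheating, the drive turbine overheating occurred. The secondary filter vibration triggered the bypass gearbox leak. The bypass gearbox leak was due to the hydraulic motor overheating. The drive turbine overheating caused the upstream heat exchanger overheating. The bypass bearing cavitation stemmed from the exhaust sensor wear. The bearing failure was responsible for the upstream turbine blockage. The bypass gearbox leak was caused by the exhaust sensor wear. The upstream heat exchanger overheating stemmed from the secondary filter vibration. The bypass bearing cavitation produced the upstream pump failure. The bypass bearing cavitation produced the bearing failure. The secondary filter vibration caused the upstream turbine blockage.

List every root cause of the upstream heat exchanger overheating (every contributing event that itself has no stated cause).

the exhaust sensor wear, the hydraulic motor overheating

Tracing upstream from the upstream heat exchanger overheating: the upstream heat exchanger overheating ← the drive turbine overheating ← the upstream pump failure ← the bypass bearing cavitation ← the exhaust sensor wear.
A separate upstream branch: the upstream heat exchanger overheating ← the drive turbine overheating ← the hydraulic motor overheating.
Each of those chain origins has no stated cause.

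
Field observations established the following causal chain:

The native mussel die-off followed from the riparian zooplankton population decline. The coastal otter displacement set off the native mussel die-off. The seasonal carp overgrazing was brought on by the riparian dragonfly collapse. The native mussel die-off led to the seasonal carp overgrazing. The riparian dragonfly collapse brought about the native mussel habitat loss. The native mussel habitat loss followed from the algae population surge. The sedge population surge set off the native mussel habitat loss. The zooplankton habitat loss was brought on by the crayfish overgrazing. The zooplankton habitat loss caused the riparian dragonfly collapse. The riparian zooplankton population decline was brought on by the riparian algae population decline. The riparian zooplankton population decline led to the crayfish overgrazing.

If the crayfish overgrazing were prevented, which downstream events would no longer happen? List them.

the riparian dragonfly collapse, the zooplankton habitat loss

Downstream of the crayfish overgrazing: the zooplankton habitat loss, the riparian dragonfly collapse, the native mussel habitat loss, the seasonal carp overgrazing.
Of those, still caused via another path: the native mussel habitat loss, the seasonal carp overgrazing.
The remainder have no surviving cause.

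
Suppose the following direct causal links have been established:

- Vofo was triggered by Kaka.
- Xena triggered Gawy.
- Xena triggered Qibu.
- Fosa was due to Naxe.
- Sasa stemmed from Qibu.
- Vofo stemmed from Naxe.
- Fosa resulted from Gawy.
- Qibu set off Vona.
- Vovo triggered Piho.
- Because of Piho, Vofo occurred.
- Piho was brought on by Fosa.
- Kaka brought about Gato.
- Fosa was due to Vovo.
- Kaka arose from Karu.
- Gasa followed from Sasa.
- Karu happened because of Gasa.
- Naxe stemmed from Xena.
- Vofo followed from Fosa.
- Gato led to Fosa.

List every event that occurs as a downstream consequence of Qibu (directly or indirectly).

Direct effects: Vona, Sasa.
2 steps out: Gasa.
3 steps out: Karu.
4 steps out: Kaka.
5 steps out: Gato, Vofo.
6 steps out: Fosa.
7 steps out: Piho.
Not reachable from it: Xena, Gawy, Vovo, Naxe.

Fosa, Gasa, Gato, Kaka, Karu, Piho, Sasa, Vofo, Vona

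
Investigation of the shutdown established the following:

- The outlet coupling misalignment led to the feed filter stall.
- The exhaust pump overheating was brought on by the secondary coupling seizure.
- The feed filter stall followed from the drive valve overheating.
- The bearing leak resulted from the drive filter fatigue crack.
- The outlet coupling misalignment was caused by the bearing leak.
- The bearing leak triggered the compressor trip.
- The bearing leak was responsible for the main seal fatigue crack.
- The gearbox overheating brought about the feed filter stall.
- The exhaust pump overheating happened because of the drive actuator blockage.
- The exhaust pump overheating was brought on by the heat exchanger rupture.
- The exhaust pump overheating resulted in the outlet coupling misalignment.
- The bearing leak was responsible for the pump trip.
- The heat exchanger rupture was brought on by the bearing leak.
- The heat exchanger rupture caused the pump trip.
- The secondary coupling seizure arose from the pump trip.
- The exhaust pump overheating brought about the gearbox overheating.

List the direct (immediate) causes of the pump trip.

the bearing leak, the heat exchanger rupture

Upstream contributors include the drive filter fatigue crack, but only the bearing leak, the heat exchanger rupture feed directly into the pump trip.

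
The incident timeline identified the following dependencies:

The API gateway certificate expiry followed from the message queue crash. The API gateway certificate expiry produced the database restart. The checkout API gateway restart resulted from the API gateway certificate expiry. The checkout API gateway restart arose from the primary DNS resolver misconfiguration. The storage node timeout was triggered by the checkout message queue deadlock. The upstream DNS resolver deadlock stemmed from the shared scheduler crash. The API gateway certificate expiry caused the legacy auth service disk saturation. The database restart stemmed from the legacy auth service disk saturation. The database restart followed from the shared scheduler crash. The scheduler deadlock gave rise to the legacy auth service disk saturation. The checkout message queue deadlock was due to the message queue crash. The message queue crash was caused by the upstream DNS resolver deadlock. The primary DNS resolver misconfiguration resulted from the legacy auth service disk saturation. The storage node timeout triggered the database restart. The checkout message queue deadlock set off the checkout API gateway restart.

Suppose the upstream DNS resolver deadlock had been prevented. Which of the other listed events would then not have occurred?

Downstream of the upstream DNS resolver deadlock: the message queue crash, the API gateway certificate expiry, the checkout message queue deadlock, the storage node timeout, the legacy auth service disk saturation, the primary DNS resolver misconfiguration, the checkout API gateway restart, the database restart.
Of those, still caused via another path: the legacy auth service disk saturation, the primary DNS resolver misconfiguration, the checkout API gateway restart, the database restart.
The remainder have no surviving cause.

the API gateway certificate expiry, the checkout message queue deadlock, the message queue crash, the storage node timeout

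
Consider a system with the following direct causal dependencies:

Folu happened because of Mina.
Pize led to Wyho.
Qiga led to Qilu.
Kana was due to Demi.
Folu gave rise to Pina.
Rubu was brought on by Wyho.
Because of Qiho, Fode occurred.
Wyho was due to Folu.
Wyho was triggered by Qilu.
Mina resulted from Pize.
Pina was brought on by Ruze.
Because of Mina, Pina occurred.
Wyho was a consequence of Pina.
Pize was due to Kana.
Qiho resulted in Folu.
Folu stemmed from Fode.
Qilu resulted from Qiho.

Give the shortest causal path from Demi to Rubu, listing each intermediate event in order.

Demi → Kana → Pize → Wyho → Rubu

Demi → Kana
Kana → Pize
Pize → Wyho
Wyho → Rubu
Length: 4 steps.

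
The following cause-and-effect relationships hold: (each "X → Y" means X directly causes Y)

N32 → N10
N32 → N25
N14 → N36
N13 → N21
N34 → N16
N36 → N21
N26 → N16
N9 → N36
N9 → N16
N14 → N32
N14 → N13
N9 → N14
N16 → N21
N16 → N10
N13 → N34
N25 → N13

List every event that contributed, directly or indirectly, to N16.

Immediate causes of N16: N26, N9, N34.
Further upstream: N14, N32, N25, N13.

N13, N14, N25, N26, N32, N34, N9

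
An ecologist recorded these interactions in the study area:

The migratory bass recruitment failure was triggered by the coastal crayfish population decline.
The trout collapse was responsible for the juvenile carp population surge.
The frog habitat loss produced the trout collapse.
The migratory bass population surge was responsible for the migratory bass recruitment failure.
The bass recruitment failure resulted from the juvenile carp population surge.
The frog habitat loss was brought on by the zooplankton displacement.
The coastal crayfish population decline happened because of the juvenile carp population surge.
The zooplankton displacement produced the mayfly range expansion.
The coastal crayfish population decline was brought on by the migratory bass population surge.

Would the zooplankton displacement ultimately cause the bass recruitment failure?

There is a causal chain: the zooplankton displacement → the frog habitat loss → the trout collapse → the juvenile carp population surge → the bass recruitment failure.

Yes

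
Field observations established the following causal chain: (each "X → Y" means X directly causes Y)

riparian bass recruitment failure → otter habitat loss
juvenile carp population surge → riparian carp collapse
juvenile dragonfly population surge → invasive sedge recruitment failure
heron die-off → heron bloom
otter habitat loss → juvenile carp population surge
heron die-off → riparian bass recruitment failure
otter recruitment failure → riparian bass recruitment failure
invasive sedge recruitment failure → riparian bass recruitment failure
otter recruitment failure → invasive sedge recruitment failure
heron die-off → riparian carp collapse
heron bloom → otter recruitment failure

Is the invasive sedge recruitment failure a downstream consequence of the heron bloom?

There is a causal chain: the heron bloom → the otter recruitment failure → the invasive sedge recruitment failure.

Yes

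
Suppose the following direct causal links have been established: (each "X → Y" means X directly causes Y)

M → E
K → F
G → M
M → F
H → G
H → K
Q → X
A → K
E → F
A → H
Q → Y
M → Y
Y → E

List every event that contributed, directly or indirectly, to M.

Immediate cause of M: G.
Further upstream: A, H.

A, G, H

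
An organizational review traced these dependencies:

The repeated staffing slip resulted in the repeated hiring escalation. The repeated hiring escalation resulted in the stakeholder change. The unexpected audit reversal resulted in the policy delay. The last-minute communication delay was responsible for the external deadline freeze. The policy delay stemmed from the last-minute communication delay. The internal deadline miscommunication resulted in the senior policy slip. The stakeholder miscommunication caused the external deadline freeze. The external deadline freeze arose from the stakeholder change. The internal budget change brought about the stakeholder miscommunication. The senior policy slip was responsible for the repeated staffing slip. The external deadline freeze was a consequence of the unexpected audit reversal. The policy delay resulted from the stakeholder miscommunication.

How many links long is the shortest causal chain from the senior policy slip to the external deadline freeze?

Shortest chain: the senior policy slip → the repeated staffing slip → the repeated hiring escalation → the stakeholder change → the external deadline freeze.

4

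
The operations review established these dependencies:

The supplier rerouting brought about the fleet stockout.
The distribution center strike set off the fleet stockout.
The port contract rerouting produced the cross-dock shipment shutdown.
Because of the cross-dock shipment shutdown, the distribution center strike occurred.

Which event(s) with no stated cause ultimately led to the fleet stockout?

Tracing upstream from the fleet stockout: the fleet stockout ← the distribution center strike ← the cross-dock shipment shutdown ← the port contract rerouting.
A separate upstream branch: the fleet stockout ← the supplier rerouting.
Each of those chain origins has no stated cause.

the port contract rerouting, the supplier rerouting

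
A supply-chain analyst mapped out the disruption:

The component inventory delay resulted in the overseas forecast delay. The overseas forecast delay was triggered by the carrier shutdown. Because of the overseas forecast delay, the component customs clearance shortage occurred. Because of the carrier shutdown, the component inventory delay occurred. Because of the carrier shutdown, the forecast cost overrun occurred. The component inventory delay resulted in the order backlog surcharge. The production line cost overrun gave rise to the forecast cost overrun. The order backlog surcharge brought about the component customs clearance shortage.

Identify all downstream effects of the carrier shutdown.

Direct effects: the forecast cost overrun, the component inventory delay, the overseas forecast delay.
2 steps out: the order backlog surcharge, the component customs clearance shortage.
Not reachable from it: the production line cost overrun.

the component customs clearance shortage, the component inventory delay, the forecast cost overrun, the order backlog surcharge, the overseas forecast delay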